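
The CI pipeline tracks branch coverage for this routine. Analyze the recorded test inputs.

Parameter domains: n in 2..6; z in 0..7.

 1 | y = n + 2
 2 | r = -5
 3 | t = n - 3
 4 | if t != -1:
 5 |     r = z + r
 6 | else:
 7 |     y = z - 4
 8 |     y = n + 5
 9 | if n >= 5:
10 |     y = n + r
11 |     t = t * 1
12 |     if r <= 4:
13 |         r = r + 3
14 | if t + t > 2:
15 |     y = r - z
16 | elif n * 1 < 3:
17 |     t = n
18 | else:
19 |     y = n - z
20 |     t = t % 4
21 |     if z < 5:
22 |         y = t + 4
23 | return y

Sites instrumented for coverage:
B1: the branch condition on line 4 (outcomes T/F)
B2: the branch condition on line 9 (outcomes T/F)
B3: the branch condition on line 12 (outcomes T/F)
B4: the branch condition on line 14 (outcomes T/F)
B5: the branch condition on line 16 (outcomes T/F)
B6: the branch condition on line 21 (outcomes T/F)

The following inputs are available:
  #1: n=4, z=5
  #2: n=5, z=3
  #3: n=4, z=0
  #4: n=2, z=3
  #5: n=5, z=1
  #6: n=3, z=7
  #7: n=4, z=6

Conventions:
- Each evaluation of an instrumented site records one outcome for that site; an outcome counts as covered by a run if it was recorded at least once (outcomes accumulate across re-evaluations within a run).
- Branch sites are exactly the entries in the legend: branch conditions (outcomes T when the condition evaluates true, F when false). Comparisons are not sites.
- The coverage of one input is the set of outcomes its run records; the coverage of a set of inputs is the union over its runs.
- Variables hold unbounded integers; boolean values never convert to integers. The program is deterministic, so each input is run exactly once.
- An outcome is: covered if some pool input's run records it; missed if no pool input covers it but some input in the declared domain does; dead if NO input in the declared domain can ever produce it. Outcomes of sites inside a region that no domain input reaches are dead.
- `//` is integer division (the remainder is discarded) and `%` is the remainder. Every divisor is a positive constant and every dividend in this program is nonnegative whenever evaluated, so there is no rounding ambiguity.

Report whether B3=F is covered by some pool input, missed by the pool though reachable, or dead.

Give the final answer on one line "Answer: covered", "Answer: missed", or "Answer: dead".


no pool input records B3=F
checking all 40 inputs in the declared domain: B3=F is never recorded -> dead
Answer: dead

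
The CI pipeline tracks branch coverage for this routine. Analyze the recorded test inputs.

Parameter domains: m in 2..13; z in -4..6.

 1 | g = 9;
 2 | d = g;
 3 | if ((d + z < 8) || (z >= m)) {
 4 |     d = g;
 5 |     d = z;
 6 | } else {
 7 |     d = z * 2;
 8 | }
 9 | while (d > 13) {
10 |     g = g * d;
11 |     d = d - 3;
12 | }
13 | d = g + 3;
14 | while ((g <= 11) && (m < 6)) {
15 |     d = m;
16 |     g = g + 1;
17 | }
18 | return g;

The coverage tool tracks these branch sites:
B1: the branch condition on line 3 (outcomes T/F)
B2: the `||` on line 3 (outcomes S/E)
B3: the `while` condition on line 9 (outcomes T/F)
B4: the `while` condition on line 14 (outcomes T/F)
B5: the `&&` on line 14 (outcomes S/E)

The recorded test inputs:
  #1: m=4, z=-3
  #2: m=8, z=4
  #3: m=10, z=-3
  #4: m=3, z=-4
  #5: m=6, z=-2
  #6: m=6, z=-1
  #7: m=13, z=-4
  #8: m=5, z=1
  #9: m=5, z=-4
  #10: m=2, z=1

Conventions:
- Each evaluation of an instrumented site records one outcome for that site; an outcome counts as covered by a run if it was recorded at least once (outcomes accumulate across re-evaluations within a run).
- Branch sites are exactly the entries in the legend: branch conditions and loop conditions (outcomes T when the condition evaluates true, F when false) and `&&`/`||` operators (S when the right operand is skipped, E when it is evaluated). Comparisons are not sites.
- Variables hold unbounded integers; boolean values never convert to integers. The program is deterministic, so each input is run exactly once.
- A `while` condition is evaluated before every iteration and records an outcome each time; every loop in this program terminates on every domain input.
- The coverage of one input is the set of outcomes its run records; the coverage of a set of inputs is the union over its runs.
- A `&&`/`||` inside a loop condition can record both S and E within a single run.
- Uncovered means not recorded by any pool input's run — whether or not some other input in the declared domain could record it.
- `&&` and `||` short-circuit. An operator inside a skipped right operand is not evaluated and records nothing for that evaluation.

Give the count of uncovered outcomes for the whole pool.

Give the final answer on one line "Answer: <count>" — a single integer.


test 1 (m=4, z=-3) fires B2->S, B1->T, B3->F, B5->E, B4->T, B5->E, B4->T, B5->E, B4->T, B5->S, B4->F; hits B1=T, B2=S, B3=F, B4=T, B4=F, B5=S, B5=E
test 2 (m=8, z=4) fires B2->E, B1->F, B3->F, B5->E, B4->F; hits B1=F, B2=E, B3=F, B4=F, B5=E
test 3 (m=10, z=-3) fires B2->S, B1->T, B3->F, B5->E, B4->F; hits B1=T, B2=S, B3=F, B4=F, B5=E
test 4 (m=3, z=-4) fires B2->S, B1->T, B3->F, B5->E, B4->T, B5->E, B4->T, B5->E, B4->T, B5->S, B4->F; hits B1=T, B2=S, B3=F, B4=T, B4=F, B5=S, B5=E
test 5 (m=6, z=-2) fires B2->S, B1->T, B3->F, B5->E, B4->F; hits B1=T, B2=S, B3=F, B4=F, B5=E
test 6 (m=6, z=-1) fires B2->E, B1->F, B3->F, B5->E, B4->F; hits B1=F, B2=E, B3=F, B4=F, B5=E
test 7 (m=13, z=-4) fires B2->S, B1->T, B3->F, B5->E, B4->F; hits B1=T, B2=S, B3=F, B4=F, B5=E
test 8 (m=5, z=1) fires B2->E, B1->F, B3->F, B5->E, B4->T, B5->E, B4->T, B5->E, B4->T, B5->S, B4->F; hits B1=F, B2=E, B3=F, B4=T, B4=F, B5=S, B5=E
test 9 (m=5, z=-4) fires B2->S, B1->T, B3->F, B5->E, B4->T, B5->E, B4->T, B5->E, B4->T, B5->S, B4->F; hits B1=T, B2=S, B3=F, B4=T, B4=F, B5=S, B5=E
test 10 (m=2, z=1) fires B2->E, B1->F, B3->F, B5->E, B4->T, B5->E, B4->T, B5->E, B4->T, B5->S, B4->F; hits B1=F, B2=E, B3=F, B4=T, B4=F, B5=S, B5=E
union over the pool: B1=T, B1=F, B2=S, B2=E, B3=F, B4=T, B4=F, B5=S, B5=E
uncovered (1 of 10): B3=T
Answer: 1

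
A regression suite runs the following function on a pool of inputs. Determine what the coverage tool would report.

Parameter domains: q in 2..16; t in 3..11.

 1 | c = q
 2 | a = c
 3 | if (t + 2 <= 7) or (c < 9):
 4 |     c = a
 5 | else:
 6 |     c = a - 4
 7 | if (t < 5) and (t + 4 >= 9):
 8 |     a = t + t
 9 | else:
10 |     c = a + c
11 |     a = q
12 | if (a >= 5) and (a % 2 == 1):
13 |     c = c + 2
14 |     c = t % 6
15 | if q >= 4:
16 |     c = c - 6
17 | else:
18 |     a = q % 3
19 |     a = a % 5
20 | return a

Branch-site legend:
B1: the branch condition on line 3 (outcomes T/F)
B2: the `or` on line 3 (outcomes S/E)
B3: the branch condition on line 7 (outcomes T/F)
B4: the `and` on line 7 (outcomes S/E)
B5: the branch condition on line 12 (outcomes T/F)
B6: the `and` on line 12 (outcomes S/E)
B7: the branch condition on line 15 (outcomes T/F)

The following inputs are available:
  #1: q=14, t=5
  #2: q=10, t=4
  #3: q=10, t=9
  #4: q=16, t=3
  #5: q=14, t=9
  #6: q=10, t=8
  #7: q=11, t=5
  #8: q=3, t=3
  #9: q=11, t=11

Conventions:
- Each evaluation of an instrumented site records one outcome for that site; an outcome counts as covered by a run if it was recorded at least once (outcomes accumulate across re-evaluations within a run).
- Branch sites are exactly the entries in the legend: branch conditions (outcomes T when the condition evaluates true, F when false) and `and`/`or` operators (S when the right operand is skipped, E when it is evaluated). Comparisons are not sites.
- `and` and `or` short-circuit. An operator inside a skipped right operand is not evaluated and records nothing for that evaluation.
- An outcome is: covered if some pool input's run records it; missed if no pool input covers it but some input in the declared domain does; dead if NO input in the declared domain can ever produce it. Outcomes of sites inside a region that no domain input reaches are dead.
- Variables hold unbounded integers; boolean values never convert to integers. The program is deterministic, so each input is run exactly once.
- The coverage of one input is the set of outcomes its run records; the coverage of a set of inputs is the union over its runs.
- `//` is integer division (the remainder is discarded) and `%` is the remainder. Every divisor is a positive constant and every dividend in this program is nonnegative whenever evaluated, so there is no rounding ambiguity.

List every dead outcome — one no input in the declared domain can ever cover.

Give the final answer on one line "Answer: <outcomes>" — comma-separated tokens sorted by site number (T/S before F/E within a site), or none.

exhaustive pass over the 135-input domain:
  B3=T: zero occurrences over every domain input -> dead
  reachable outcomes have witnesses, e.g. B1=T (e.g. q=2, t=3), B1=F (e.g. q=9, t=6), B2=S (e.g. q=2, t=3), B2=E (e.g. q=2, t=6)

Answer: B3=T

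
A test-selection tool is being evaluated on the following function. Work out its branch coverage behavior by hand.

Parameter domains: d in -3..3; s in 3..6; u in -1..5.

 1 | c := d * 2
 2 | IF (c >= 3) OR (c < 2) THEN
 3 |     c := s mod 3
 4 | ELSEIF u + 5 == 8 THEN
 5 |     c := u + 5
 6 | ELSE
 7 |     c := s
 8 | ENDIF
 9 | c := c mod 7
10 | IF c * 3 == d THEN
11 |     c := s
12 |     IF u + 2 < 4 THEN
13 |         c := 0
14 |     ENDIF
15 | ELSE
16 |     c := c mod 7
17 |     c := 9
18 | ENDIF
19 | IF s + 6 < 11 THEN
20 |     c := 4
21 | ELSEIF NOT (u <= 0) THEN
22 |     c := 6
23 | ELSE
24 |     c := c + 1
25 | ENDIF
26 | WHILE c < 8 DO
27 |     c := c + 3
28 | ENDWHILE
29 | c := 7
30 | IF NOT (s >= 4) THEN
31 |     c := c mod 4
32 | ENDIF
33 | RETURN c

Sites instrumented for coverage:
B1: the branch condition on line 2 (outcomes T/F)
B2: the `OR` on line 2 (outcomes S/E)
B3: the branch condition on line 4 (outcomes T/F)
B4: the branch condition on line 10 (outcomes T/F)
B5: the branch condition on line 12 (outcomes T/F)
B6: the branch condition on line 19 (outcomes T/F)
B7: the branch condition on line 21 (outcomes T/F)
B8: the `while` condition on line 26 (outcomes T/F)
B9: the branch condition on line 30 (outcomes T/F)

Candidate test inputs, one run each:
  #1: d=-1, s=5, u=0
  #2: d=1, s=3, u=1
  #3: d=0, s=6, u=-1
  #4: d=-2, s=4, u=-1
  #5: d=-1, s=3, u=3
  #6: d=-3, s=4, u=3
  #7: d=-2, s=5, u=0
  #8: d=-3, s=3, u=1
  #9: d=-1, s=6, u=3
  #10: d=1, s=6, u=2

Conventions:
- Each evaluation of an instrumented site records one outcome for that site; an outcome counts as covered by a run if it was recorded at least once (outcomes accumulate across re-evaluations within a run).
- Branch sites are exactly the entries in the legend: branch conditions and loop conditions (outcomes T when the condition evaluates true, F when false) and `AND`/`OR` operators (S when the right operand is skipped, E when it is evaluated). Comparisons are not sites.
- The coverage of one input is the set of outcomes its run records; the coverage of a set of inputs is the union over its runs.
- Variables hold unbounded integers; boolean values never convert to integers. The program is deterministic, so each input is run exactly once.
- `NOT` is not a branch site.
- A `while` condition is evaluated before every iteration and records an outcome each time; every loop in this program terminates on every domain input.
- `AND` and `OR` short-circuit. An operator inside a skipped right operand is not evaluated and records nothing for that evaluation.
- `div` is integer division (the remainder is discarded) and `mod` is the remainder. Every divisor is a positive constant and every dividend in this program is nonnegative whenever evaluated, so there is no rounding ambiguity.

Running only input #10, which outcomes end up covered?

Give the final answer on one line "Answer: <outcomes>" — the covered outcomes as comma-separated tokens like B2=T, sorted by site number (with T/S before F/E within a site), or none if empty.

Tracing the run of input #10 (d=1, s=6, u=2):
  B2->E, B1->F, B3->F, B4->F, B6->F, B7->T, B8->T, B8->F, B9->F
as a set, this run covers: B1=F, B2=E, B3=F, B4=F, B6=F, B7=T, B8=T, B8=F, B9=F

Answer: B1=F, B2=E, B3=F, B4=F, B6=F, B7=T, B8=T, B8=F, B9=F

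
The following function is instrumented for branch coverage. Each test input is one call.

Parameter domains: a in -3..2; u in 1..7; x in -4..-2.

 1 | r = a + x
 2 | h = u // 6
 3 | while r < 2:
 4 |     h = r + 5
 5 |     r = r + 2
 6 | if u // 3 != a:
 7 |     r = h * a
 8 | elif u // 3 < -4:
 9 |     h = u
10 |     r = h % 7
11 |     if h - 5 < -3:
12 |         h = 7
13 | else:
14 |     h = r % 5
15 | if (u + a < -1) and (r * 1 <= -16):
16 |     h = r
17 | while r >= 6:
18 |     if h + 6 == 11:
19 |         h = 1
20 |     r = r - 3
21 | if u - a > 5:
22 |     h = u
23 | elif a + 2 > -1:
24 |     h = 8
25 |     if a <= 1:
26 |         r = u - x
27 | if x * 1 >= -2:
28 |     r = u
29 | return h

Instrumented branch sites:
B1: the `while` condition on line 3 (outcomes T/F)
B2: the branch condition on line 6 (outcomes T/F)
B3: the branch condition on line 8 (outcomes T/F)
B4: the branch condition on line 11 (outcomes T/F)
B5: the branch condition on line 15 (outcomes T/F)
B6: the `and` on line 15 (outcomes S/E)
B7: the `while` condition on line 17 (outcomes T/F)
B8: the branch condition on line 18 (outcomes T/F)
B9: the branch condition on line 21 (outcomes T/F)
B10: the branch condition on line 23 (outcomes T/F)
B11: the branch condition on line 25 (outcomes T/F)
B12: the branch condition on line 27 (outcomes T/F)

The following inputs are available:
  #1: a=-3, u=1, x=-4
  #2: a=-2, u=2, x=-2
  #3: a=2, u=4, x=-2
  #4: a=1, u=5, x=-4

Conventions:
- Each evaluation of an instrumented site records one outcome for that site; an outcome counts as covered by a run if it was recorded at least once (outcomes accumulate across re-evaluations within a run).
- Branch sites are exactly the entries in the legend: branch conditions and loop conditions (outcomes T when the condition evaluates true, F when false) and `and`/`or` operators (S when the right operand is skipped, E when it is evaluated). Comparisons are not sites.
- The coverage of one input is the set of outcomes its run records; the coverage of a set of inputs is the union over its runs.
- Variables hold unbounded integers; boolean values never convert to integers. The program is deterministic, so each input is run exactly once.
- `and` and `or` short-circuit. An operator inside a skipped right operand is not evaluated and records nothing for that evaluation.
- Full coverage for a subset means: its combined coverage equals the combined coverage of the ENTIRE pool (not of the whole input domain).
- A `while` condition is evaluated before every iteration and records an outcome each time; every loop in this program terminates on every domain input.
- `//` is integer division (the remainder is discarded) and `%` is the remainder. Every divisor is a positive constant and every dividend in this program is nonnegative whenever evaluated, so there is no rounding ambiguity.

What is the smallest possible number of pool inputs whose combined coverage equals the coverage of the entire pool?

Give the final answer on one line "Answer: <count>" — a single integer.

test 1 (a=-3, u=1, x=-4) hits B1=T, B1=F, B2=T, B5=T, B6=E, B7=F, B9=F, B10=F, B12=F
test 2 (a=-2, u=2, x=-2) hits B1=T, B1=F, B2=T, B5=F, B6=S, B7=F, B9=F, B10=T, B11=T, B12=T
test 3 (a=2, u=4, x=-2) hits B1=T, B1=F, B2=T, B5=F, B6=S, B7=T, B7=F, B8=T, B8=F, B9=F, B10=T, B11=F, B12=T
test 4 (a=1, u=5, x=-4) hits B1=T, B1=F, B2=F, B3=F, B5=F, B6=S, B7=F, B9=F, B10=T, B11=T, B12=F
together the pool reaches 20 outcomes: B1=T, B1=F, B2=T, B2=F, B3=F, B5=T, B5=F, B6=S, B6=E, B7=T, B7=F, B8=T, B8=F, B9=F, B10=T, B10=F, B11=T, B11=F, B12=T, B12=F
size 1 is not enough: best union over all size-1 subsets is 13/20
size 2 is not enough: best union over all size-2 subsets is 17/20
inputs {1, 3, 4} (size 3) cover everything; no size-3 subset with a lexicographically smaller index list covers all 20

Answer: 3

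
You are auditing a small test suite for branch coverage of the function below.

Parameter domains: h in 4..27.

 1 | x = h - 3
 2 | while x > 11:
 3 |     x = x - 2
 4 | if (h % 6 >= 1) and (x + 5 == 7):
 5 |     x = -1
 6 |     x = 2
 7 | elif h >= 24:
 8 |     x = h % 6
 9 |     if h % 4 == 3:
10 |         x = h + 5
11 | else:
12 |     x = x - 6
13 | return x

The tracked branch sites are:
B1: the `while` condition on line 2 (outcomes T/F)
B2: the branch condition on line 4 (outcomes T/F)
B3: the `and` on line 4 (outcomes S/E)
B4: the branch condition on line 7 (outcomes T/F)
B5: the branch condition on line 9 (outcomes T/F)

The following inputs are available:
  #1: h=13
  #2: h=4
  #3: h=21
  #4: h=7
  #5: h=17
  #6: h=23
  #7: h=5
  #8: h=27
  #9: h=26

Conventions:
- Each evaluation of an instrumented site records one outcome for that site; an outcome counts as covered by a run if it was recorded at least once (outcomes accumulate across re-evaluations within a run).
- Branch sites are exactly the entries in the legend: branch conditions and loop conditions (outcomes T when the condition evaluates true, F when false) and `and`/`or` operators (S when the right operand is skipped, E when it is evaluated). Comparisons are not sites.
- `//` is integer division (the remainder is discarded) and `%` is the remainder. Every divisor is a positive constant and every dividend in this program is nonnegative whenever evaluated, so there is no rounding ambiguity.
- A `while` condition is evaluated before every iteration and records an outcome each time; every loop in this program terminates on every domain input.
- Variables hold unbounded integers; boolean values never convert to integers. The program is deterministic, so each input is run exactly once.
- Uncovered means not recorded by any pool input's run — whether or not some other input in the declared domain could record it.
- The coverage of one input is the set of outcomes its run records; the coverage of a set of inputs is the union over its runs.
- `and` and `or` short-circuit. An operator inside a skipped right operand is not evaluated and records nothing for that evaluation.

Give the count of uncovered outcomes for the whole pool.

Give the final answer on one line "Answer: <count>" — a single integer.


test 1 (h=13) fires B1->F, B3->E, B2->F, B4->F; hits B1=F, B2=F, B3=E, B4=F
test 2 (h=4) fires B1->F, B3->E, B2->F, B4->F; hits B1=F, B2=F, B3=E, B4=F
test 3 (h=21) fires B1->T, B1->T, B1->T, B1->T, B1->F, B3->E, B2->F, B4->F; hits B1=T, B1=F, B2=F, B3=E, B4=F
test 4 (h=7) fires B1->F, B3->E, B2->F, B4->F; hits B1=F, B2=F, B3=E, B4=F
test 5 (h=17) fires B1->T, B1->T, B1->F, B3->E, B2->F, B4->F; hits B1=T, B1=F, B2=F, B3=E, B4=F
test 6 (h=23) fires B1->T, B1->T, B1->T, B1->T, B1->T, B1->F, B3->E, B2->F, B4->F; hits B1=T, B1=F, B2=F, B3=E, B4=F
test 7 (h=5) fires B1->F, B3->E, B2->T; hits B1=F, B2=T, B3=E
test 8 (h=27) fires B1->T, B1->T, B1->T, B1->T, B1->T, B1->T, B1->T, B1->F, B3->E, B2->F, B4->T, B5->T; hits B1=T, B1=F, B2=F, B3=E, B4=T, B5=T
test 9 (h=26) fires B1->T, B1->T, B1->T, B1->T, B1->T, B1->T, B1->F, B3->E, B2->F, B4->T, B5->F; hits B1=T, B1=F, B2=F, B3=E, B4=T, B5=F
union over the pool: B1=T, B1=F, B2=T, B2=F, B3=E, B4=T, B4=F, B5=T, B5=F
uncovered (1 of 10): B3=S
Answer: 1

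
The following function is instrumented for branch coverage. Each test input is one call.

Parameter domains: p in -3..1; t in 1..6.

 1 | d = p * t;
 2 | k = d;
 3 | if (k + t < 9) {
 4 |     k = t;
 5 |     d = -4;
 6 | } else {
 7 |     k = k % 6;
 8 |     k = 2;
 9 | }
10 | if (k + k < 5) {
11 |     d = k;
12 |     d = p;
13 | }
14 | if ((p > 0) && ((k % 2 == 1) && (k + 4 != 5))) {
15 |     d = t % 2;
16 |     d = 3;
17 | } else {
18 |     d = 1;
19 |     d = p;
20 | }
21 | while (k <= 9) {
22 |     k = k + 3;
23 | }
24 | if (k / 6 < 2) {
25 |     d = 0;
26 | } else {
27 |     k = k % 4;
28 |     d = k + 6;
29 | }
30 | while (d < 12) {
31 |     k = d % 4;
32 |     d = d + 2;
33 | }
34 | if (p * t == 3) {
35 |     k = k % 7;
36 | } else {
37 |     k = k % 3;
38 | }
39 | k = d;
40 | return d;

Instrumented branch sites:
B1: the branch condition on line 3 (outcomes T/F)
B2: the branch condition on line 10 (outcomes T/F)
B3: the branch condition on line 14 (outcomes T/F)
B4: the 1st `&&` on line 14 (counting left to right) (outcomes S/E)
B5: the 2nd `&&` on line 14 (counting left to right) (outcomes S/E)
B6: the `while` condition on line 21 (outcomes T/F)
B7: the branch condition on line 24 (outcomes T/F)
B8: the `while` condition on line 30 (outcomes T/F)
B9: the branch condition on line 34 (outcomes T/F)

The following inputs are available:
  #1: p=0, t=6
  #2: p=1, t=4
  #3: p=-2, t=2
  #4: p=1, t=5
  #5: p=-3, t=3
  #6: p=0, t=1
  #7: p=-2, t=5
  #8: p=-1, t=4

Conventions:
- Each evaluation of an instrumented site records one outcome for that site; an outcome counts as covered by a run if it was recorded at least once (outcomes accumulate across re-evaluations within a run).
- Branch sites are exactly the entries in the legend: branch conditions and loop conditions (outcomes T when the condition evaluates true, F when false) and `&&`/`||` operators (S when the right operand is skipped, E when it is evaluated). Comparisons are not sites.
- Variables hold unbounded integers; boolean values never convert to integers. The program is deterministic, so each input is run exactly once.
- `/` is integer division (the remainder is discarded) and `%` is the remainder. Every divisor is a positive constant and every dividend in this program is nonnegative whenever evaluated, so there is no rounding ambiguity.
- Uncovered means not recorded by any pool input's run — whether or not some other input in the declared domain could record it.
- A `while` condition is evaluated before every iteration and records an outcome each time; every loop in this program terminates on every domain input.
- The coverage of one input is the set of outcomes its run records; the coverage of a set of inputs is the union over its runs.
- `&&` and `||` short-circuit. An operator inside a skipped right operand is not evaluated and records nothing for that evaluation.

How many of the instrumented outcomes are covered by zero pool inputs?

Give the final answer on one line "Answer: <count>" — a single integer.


#1 (p=0, t=6) -> covered: B1=T, B2=F, B3=F, B4=S, B6=T, B6=F, B7=F, B8=T, B8=F, B9=F
#2 (p=1, t=4) -> covered: B1=T, B2=F, B3=F, B4=E, B5=S, B6=T, B6=F, B7=T, B8=T, B8=F, B9=F
#3 (p=-2, t=2) -> covered: B1=T, B2=T, B3=F, B4=S, B6=T, B6=F, B7=T, B8=T, B8=F, B9=F
#4 (p=1, t=5) -> covered: B1=F, B2=T, B3=F, B4=E, B5=S, B6=T, B6=F, B7=T, B8=T, B8=F, B9=F
#5 (p=-3, t=3) -> covered: B1=T, B2=F, B3=F, B4=S, B6=T, B6=F, B7=F, B8=T, B8=F, B9=F
#6 (p=0, t=1) -> covered: B1=T, B2=T, B3=F, B4=S, B6=T, B6=F, B7=T, B8=T, B8=F, B9=F
#7 (p=-2, t=5) -> covered: B1=T, B2=F, B3=F, B4=S, B6=T, B6=F, B7=T, B8=T, B8=F, B9=F
#8 (p=-1, t=4) -> covered: B1=T, B2=F, B3=F, B4=S, B6=T, B6=F, B7=T, B8=T, B8=F, B9=F
union over the pool: B1=T, B1=F, B2=T, B2=F, B3=F, B4=S, B4=E, B5=S, B6=T, B6=F, B7=T, B7=F, B8=T, B8=F, B9=F
uncovered (3 of 18): B3=T, B5=E, B9=T
Answer: 3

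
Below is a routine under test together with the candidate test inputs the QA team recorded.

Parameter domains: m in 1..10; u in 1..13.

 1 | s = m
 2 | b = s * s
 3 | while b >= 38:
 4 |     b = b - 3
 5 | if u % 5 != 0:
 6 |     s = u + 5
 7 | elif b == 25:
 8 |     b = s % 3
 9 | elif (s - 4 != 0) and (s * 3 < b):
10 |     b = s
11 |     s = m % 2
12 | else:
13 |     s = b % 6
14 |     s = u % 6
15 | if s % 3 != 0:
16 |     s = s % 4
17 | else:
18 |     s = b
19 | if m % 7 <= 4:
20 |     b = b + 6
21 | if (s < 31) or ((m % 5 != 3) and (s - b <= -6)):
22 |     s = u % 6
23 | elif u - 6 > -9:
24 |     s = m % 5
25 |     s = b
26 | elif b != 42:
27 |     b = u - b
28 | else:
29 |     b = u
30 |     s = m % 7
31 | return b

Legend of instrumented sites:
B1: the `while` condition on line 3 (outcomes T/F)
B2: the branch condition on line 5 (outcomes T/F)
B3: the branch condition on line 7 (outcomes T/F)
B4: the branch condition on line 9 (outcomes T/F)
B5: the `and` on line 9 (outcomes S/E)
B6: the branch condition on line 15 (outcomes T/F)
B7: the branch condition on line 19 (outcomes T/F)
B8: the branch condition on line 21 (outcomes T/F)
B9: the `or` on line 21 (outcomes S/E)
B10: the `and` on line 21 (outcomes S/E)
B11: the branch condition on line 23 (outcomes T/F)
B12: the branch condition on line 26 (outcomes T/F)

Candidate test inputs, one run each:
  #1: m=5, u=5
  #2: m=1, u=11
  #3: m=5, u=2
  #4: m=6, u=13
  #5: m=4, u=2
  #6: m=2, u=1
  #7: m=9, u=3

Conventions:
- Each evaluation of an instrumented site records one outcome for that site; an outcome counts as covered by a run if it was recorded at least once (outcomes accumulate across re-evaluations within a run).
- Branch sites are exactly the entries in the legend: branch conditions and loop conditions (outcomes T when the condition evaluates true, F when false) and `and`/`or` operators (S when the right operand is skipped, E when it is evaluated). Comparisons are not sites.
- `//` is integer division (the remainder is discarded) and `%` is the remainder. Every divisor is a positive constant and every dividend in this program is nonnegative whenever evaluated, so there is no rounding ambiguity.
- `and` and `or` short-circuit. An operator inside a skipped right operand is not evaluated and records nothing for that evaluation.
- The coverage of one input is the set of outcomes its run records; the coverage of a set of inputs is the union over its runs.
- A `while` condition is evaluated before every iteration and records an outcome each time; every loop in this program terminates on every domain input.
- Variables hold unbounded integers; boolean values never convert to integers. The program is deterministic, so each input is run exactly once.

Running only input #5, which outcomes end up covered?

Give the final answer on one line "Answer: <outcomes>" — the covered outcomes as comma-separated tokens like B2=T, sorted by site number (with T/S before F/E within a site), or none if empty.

Running input #5 (m=4, u=2), event by event:
  B1->F, B2->T, B6->T, B7->T, B9->S, B8->T
distinct outcomes covered: B1=F, B2=T, B6=T, B7=T, B8=T, B9=S

Answer: B1=F, B2=T, B6=T, B7=T, B8=T, B9=S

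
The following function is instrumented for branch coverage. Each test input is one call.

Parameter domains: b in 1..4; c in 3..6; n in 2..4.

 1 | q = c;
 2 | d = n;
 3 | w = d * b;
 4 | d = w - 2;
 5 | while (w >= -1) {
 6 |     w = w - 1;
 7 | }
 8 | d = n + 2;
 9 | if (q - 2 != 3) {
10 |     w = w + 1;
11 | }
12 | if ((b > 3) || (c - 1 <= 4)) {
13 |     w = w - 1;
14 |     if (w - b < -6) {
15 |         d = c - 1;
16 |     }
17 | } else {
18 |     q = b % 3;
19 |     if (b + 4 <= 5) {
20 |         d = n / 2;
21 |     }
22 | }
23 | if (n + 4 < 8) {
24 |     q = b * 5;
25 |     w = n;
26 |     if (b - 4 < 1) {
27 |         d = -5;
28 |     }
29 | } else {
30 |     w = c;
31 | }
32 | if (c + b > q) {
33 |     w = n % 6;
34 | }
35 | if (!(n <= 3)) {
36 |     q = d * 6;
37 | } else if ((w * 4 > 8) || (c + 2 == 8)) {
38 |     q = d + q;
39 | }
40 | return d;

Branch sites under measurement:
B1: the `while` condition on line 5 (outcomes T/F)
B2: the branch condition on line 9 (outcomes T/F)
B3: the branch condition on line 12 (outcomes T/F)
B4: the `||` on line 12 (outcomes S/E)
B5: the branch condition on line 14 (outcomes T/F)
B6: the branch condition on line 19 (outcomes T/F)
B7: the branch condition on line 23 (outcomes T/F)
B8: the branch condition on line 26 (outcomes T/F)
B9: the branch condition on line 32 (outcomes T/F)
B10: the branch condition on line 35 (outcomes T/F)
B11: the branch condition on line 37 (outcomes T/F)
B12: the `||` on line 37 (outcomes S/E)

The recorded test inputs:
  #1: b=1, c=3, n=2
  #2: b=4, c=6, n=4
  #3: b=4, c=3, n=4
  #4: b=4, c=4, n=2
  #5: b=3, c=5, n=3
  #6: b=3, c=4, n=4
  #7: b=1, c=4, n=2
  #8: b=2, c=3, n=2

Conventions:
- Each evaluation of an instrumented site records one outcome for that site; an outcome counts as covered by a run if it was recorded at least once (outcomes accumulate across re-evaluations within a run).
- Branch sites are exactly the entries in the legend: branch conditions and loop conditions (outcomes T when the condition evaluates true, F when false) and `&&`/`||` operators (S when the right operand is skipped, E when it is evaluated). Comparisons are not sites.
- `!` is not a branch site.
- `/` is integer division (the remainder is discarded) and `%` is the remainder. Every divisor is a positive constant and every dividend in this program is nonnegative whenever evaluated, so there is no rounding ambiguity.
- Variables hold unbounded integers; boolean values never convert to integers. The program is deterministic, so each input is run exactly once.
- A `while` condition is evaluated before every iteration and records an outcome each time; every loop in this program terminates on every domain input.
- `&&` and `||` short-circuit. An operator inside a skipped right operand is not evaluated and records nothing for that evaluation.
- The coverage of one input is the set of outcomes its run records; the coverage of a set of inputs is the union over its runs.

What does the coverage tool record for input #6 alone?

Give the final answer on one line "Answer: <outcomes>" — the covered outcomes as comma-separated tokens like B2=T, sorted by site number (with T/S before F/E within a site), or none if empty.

Event log for input #6 (b=3, c=4, n=4):
  B1->T, B1->T, B1->T, B1->T, B1->T, B1->T, B1->T, B1->T, B1->T, B1->T
  B1->T, B1->T, B1->T, B1->T, B1->F, B2->T, B4->E, B3->T, B5->F, B7->F
  B9->T, B10->T
collecting distinct outcomes: B1=T, B1=F, B2=T, B3=T, B4=E, B5=F, B7=F, B9=T, B10=T

Answer: B1=T, B1=F, B2=T, B3=T, B4=E, B5=F, B7=F, B9=T, B10=T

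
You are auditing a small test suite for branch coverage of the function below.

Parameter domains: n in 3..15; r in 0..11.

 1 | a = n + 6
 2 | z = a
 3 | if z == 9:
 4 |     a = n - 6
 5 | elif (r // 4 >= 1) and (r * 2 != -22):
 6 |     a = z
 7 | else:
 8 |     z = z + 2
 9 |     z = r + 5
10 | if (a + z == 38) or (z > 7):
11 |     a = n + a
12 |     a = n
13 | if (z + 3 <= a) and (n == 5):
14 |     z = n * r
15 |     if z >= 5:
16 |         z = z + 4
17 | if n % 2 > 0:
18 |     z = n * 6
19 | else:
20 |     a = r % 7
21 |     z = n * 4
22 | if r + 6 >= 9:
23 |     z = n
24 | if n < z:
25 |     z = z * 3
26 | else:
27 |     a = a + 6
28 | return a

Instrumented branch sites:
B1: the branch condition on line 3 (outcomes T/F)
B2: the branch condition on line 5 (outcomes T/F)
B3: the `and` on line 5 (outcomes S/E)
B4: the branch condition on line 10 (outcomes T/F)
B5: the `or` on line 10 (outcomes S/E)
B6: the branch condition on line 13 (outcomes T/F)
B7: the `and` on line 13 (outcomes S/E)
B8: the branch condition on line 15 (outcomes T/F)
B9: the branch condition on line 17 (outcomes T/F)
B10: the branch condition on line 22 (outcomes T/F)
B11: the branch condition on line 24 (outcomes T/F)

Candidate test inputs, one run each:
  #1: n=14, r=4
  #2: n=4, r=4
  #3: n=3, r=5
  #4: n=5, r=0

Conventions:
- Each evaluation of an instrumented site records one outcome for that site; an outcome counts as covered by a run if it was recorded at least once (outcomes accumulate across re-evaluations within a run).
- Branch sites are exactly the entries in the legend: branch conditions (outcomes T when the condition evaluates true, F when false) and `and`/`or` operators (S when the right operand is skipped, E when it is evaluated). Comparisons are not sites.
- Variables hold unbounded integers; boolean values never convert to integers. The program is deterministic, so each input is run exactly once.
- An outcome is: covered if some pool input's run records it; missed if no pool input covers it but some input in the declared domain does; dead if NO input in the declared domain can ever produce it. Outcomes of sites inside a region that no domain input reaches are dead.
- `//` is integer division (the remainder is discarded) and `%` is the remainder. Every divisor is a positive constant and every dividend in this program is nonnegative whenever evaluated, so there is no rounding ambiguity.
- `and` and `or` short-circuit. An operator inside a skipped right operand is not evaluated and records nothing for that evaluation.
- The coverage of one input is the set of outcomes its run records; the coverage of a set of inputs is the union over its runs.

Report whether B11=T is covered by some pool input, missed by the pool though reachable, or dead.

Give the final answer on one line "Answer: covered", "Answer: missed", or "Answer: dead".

B11=T is recorded by pool input(s) 4 -> covered

Answer: covered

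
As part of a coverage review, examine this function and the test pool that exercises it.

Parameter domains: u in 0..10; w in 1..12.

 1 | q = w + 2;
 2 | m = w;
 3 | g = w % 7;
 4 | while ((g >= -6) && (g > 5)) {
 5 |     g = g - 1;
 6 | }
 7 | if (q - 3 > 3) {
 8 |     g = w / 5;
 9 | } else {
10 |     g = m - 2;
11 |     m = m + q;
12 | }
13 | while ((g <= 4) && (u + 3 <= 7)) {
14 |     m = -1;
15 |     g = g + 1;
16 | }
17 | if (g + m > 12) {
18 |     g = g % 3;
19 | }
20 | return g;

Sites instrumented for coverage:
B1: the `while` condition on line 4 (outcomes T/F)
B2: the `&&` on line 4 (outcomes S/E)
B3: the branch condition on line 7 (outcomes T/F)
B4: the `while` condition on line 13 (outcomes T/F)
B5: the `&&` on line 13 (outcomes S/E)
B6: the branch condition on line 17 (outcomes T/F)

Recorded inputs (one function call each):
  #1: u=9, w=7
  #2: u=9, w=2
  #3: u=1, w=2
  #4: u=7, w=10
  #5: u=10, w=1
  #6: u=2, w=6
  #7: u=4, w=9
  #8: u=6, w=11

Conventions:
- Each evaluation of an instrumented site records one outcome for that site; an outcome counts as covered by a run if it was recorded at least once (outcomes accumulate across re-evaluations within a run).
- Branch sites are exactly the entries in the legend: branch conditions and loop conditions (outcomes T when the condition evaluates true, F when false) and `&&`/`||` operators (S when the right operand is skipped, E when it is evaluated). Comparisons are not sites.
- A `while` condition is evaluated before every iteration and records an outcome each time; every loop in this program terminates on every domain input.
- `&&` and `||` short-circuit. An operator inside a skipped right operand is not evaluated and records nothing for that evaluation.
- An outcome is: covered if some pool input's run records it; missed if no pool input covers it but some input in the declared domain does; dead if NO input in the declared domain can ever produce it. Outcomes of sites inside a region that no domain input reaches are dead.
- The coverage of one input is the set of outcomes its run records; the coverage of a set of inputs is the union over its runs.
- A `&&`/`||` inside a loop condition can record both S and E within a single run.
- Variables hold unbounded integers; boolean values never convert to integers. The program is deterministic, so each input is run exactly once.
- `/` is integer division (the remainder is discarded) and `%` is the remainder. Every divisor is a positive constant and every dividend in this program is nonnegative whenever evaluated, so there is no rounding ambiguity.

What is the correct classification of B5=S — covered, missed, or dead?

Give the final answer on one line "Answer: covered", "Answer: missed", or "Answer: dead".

B5=S is recorded by pool input(s) 3, 6, 7 -> covered

Answer: covered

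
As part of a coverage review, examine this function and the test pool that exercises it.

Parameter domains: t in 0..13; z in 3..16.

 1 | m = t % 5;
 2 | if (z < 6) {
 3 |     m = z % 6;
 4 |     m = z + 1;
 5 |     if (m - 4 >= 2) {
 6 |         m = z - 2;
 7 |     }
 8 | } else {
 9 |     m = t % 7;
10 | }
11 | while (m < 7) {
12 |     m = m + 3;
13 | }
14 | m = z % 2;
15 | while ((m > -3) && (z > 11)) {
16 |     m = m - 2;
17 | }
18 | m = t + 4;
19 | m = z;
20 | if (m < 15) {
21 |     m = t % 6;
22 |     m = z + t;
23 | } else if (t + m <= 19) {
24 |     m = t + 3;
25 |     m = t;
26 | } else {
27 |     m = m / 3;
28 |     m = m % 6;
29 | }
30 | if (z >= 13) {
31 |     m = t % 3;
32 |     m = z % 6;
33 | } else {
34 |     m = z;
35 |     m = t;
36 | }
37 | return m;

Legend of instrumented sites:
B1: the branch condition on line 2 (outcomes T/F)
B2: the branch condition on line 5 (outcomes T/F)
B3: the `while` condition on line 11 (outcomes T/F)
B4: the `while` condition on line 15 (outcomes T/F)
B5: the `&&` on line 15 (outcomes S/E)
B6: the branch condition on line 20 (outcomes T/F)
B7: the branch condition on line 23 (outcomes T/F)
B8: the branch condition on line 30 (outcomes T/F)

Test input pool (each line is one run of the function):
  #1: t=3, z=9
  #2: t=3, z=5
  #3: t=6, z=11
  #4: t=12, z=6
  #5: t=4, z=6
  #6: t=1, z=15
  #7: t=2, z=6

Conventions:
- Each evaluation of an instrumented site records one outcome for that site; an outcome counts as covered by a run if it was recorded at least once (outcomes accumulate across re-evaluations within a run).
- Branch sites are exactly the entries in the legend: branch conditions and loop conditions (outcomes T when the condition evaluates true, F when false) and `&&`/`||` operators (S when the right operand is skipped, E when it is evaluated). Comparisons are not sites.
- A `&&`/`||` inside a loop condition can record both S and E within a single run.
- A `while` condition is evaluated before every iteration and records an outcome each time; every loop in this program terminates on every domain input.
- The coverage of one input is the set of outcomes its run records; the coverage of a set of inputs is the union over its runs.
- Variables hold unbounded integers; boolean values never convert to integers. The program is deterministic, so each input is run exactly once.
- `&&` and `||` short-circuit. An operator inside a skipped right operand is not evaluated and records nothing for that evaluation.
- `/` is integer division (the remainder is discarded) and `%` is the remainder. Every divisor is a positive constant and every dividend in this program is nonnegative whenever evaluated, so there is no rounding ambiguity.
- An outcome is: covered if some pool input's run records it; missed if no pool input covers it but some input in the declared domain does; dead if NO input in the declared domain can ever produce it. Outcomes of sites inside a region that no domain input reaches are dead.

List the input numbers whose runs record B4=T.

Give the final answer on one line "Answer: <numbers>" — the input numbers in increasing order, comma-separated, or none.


input #1 (t=3, z=9): does not produce B4=T
input #2 (t=3, z=5): does not produce B4=T
input #3 (t=6, z=11): does not produce B4=T
input #4 (t=12, z=6): does not produce B4=T
input #5 (t=4, z=6): does not produce B4=T
input #6 (t=1, z=15): produces B4=T
input #7 (t=2, z=6): does not produce B4=T
Answer: 6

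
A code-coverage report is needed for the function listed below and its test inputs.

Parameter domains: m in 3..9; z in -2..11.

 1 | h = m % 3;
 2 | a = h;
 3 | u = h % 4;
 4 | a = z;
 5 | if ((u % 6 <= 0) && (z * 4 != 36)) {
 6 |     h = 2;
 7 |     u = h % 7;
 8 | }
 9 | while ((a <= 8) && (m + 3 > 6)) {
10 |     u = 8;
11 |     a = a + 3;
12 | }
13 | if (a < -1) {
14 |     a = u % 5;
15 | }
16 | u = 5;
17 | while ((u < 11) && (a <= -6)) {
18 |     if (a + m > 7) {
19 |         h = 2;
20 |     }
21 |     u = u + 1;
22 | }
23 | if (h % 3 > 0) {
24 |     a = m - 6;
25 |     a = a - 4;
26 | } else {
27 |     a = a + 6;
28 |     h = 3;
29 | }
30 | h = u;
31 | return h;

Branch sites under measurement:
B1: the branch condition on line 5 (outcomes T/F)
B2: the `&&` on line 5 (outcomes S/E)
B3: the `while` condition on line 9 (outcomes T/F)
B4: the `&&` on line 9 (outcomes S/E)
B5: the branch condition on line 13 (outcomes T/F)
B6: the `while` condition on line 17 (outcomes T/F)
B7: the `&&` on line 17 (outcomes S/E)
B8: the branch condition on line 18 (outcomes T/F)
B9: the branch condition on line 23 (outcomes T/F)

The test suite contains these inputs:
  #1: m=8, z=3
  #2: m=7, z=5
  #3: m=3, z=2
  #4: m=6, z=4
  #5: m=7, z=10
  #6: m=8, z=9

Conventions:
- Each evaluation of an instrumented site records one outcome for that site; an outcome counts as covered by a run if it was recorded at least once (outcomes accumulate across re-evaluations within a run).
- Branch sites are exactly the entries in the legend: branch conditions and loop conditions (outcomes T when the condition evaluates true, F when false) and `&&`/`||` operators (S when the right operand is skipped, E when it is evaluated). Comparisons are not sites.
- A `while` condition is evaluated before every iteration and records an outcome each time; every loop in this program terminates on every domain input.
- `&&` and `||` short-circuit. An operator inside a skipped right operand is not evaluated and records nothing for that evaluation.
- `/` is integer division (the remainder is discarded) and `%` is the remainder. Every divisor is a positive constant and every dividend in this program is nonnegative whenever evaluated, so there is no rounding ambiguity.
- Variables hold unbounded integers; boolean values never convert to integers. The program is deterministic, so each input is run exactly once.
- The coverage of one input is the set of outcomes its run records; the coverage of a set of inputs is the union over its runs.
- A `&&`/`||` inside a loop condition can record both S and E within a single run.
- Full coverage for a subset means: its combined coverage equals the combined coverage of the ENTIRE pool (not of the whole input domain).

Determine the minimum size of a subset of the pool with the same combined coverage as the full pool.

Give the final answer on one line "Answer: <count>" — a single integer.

#1 (m=8, z=3) -> covered: B1=F, B2=S, B3=T, B3=F, B4=S, B4=E, B5=F, B6=F, B7=E, B9=T
#2 (m=7, z=5) -> covered: B1=F, B2=S, B3=T, B3=F, B4=S, B4=E, B5=F, B6=F, B7=E, B9=T
#3 (m=3, z=2) -> covered: B1=T, B2=E, B3=F, B4=E, B5=F, B6=F, B7=E, B9=T
#4 (m=6, z=4) -> covered: B1=T, B2=E, B3=T, B3=F, B4=S, B4=E, B5=F, B6=F, B7=E, B9=T
#5 (m=7, z=10) -> covered: B1=F, B2=S, B3=F, B4=S, B5=F, B6=F, B7=E, B9=T
#6 (m=8, z=9) -> covered: B1=F, B2=S, B3=F, B4=S, B5=F, B6=F, B7=E, B9=T
union over all inputs: B1=T, B1=F, B2=S, B2=E, B3=T, B3=F, B4=S, B4=E, B5=F, B6=F, B7=E, B9=T (12 outcomes)
no size-1 subset reaches all 12 outcomes (best union: 10/12)
the canonical winner is {1, 3}: size 2, full 12-outcome coverage, earliest index list among size-2 covers

Answer: 2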